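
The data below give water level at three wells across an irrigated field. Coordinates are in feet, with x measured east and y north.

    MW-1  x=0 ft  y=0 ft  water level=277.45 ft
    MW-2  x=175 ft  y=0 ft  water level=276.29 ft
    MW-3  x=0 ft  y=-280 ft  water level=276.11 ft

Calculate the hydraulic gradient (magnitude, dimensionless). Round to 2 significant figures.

0.0082

∂h/∂x = (276.29 − 277.45) / (175 − 0) = -0.006629
∂h/∂y = (276.11 − 277.45) / (-280 − 0) = +0.004786
|∇h| = √(-0.006629² + 0.004786²) = 0.008176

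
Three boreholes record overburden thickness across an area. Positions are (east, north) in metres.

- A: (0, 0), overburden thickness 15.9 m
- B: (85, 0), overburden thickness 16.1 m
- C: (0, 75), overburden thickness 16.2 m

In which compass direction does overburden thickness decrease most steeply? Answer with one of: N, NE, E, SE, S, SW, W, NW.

∂d/∂x = (16.1 − 15.9) / (85 − 0) = +0.002353
∂d/∂y = (16.2 − 15.9) / (75 − 0) = +0.004000
Steepest decrease is along −∇f = (-0.002353 E, -0.004000 N) → southwest.

SW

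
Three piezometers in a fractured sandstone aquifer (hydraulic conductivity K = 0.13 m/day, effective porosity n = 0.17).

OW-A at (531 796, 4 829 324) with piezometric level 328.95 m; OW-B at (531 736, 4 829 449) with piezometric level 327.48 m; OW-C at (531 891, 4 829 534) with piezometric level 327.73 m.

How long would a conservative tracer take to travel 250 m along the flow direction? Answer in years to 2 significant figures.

83 years

With h = a·x + b·y + c and OW-A as origin, the differences give:
  (-60)·a + 125·b = -1.47
  95·a + 210·b = -1.22
Eliminate b (×210 and ×125, subtract): -24475·a = -156.200 → a = ∂h/∂x = +0.006382
Back-substitute: b = ∂h/∂y = -0.008697.
|∇h| = √(0.006382² + -0.008697²) = 0.01079
Seepage velocity v = K·i/n = 0.13 × 0.01079 / 0.17 = 0.008251 m/day.
t = 250 / 0.008251 = 3.03e+04 days = 83 years.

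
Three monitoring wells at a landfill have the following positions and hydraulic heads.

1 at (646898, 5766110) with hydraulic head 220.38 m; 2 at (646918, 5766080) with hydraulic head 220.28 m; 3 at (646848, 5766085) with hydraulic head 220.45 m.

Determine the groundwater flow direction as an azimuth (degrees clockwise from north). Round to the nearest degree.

Three-point gradient (reference 1): Δ to 2 = (20, -30, -0.10), Δ to 3 = (-50, -25, +0.07).
∂h/∂x = -0.002300, ∂h/∂y = +0.001800 (det = -2000).
Flow direction (−∇h) has components (+0.002300 E, -0.001800 N).
Azimuth = atan2(E, N) = atan2(+0.002300, -0.001800) = 128.0° ≈ 128°.

128°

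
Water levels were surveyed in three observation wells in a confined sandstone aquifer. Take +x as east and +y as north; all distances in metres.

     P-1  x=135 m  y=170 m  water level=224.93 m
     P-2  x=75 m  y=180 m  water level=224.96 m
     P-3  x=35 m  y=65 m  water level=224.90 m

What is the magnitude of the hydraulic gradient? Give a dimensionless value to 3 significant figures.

With h = a·x + b·y + c and P-1 as origin, the differences give:
  (-60)·a + 10·b = +0.03
  (-100)·a + (-105)·b = -0.03
Eliminate b (×(-105) and ×10, subtract): 7300·a = -2.850 → a = ∂h/∂x = -0.0003904
Back-substitute: b = ∂h/∂y = +0.0006575.
|∇h| = √(-0.0003904² + 0.0006575²) = 0.0007647

0.000765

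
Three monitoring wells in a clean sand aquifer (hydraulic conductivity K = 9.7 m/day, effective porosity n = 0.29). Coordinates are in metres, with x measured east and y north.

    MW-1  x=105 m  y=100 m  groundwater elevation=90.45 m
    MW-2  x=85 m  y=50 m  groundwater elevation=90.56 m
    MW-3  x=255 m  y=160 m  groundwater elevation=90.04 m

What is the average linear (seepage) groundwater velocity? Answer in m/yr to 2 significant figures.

31 m/yr

Taking MW-1 as reference: MW-2−MW-1 = (-20, -50, +0.11); MW-3−MW-1 = (150, 60, -0.41).
Solve a·Δx + b·Δy = Δh: det = (-20)·60 − 150·(-50) = 6300.
∂h/∂x = [(+0.11)·60 − (-0.41)·(-50)] / 6300 = -0.002206
∂h/∂y = [(-20)·(-0.41) − 150·(+0.11)] / 6300 = -0.001317
|∇h| = √(-0.002206² + -0.001317²) = 0.002569
Seepage velocity v = K·i/n = 9.7 × 0.002569 / 0.29 = 0.08593 m/day = 31.39 m/yr.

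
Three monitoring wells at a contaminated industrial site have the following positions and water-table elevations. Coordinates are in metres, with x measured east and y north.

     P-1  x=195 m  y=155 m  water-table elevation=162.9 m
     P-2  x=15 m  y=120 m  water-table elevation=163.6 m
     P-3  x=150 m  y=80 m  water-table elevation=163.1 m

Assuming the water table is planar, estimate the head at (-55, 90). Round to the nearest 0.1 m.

163.9 m

Taking P-1 as reference: P-2−P-1 = (-180, -35, +0.7); P-3−P-1 = (-45, -75, +0.2).
Solve a·Δx + b·Δy = Δh: det = (-180)·(-75) − (-45)·(-35) = 11925.
∂h/∂x = [(+0.7)·(-75) − (+0.2)·(-35)] / 11925 = -0.003816
∂h/∂y = [(-180)·(+0.2) − (-45)·(+0.7)] / 11925 = -0.0003774
h(-55, 90) = 162.9 + (-0.003816)·(-250) + (-0.0003774)·(-65) = 162.9 +0.954 +0.025 = 163.878 m.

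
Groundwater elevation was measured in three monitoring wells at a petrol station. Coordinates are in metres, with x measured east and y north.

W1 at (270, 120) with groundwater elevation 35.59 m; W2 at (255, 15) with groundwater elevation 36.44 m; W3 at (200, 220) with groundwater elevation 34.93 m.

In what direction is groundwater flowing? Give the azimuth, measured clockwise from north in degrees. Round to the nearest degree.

013°

Three-point gradient (reference W1): Δ to W2 = (-15, -105, +0.85), Δ to W3 = (-70, 100, -0.66).
∂h/∂x = -0.001774, ∂h/∂y = -0.007842 (det = -8850).
Flow direction (−∇h) has components (+0.001774 E, +0.007842 N).
Azimuth = atan2(E, N) = atan2(+0.001774, +0.007842) = 12.7° ≈ 013°.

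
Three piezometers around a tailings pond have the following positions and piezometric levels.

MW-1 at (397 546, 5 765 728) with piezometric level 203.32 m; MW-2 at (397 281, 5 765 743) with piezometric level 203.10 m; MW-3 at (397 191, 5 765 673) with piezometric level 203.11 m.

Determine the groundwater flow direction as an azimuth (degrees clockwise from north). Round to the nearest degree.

Taking MW-1 as reference: MW-2−MW-1 = (-265, 15, -0.22); MW-3−MW-1 = (-355, -55, -0.21).
Solve a·Δx + b·Δy = Δh: det = (-265)·(-55) − (-355)·15 = 19900.
∂h/∂x = [(-0.22)·(-55) − (-0.21)·15] / 19900 = +0.0007663
∂h/∂y = [(-265)·(-0.21) − (-355)·(-0.22)] / 19900 = -0.001128
Flow direction (−∇h) has components (-0.0007663 E, +0.001128 N).
Azimuth = atan2(E, N) = atan2(-0.0007663, +0.001128) = 325.8° ≈ 326°.

326°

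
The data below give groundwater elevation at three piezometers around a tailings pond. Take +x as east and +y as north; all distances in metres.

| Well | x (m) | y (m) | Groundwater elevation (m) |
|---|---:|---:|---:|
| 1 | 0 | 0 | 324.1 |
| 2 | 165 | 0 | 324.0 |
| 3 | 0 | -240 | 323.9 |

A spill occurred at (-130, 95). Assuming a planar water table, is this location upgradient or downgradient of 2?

upgradient

∂h/∂x = (324.0 − 324.1) / (165 − 0) = -0.0006061
∂h/∂y = (323.9 − 324.1) / (-240 − 0) = +0.0008333
Head at (-130, 95) = 324.1 + (-0.0006061)·(-130) + (+0.0008333)·(95) = 324.26 m.
That is higher than the 324.0 m at 2, so the point is upgradient.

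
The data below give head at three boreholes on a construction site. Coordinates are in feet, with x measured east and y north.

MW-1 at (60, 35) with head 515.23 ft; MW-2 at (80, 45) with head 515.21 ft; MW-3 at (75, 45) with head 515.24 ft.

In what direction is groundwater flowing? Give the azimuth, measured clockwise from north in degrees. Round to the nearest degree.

With h = a·x + b·y + c and MW-1 as origin, the differences give:
  20·a + 10·b = -0.02
  15·a + 10·b = +0.01
Eliminate b (×10 and ×10, subtract): 50·a = -0.300 → a = ∂h/∂x = -0.006000
Back-substitute: b = ∂h/∂y = +0.010000.
Flow direction (−∇h) has components (+0.006000 E, -0.010000 N).
Azimuth = atan2(E, N) = atan2(+0.006000, -0.010000) = 149.0° ≈ 149°.

149°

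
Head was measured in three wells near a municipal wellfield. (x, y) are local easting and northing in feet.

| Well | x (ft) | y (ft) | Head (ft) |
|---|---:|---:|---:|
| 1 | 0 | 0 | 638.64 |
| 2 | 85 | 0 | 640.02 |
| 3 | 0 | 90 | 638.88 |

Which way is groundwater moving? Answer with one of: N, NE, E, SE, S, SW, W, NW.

W

∂h/∂x = (640.02 − 638.64) / (85 − 0) = +0.01624
∂h/∂y = (638.88 − 638.64) / (90 − 0) = +0.002667
Flow = −∇h = (-0.01624 east, -0.002667 north), which points west.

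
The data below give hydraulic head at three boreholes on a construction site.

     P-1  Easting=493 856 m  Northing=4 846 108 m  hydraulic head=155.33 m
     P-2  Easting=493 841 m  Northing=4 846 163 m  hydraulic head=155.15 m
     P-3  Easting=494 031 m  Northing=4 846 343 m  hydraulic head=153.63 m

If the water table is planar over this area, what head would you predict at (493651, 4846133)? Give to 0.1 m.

156.0 m

Taking P-1 as reference: P-2−P-1 = (-15, 55, -0.18); P-3−P-1 = (175, 235, -1.70).
Solve a·Δx + b·Δy = Δh: det = (-15)·235 − 175·55 = -13150.
∂h/∂x = [(-0.18)·235 − (-1.70)·55] / -13150 = -0.003894
∂h/∂y = [(-15)·(-1.70) − 175·(-0.18)] / -13150 = -0.004335
h(493651, 4846133) = 155.33 + (-0.003894)·(-205) + (-0.004335)·(25) = 155.33 +0.798 -0.108 = 156.020 m.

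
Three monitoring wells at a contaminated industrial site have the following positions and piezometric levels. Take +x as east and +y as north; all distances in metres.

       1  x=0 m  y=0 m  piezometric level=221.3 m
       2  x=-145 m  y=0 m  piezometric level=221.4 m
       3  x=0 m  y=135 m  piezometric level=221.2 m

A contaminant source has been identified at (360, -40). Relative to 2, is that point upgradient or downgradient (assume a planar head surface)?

downgradient

∂h/∂x = (221.4 − 221.3) / (-145 − 0) = -0.0006897
∂h/∂y = (221.2 − 221.3) / (135 − 0) = -0.0007407
Head at (360, -40) = 221.3 + (-0.0006897)·(360) + (-0.0007407)·(-40) = 221.08 m.
That is lower than the 221.4 m at 2, so the point is downgradient.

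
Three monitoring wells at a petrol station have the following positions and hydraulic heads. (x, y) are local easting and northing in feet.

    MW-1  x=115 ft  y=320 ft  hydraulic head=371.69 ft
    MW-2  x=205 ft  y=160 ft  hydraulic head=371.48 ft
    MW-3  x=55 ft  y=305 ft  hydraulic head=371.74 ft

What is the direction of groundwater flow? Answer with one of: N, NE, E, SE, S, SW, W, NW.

Differences from MW-1: to MW-2 (Δx, Δy, Δh) = (90, -160, -0.21); to MW-3 = (-60, -15, +0.05).
Solve a·Δx + b·Δy = Δh: det = 90·(-15) − (-60)·(-160) = -10950.
∂h/∂x = [(-0.21)·(-15) − (+0.05)·(-160)] / -10950 = -0.001018
∂h/∂y = [90·(+0.05) − (-60)·(-0.21)] / -10950 = +0.0007397
Flow = −∇h = (+0.001018 east, -0.0007397 north), which points southeast.

SE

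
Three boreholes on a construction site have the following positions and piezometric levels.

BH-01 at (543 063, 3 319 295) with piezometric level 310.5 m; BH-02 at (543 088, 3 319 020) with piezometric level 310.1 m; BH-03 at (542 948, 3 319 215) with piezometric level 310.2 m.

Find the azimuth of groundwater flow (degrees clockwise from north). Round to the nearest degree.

223°

Taking BH-01 as reference: BH-02−BH-01 = (25, -275, -0.4); BH-03−BH-01 = (-115, -80, -0.3).
Solve a·Δx + b·Δy = Δh: det = 25·(-80) − (-115)·(-275) = -33625.
∂h/∂x = [(-0.4)·(-80) − (-0.3)·(-275)] / -33625 = +0.001502
∂h/∂y = [25·(-0.3) − (-115)·(-0.4)] / -33625 = +0.001591
Flow direction (−∇h) has components (-0.001502 E, -0.001591 N).
Azimuth = atan2(E, N) = atan2(-0.001502, -0.001591) = 223.3° ≈ 223°.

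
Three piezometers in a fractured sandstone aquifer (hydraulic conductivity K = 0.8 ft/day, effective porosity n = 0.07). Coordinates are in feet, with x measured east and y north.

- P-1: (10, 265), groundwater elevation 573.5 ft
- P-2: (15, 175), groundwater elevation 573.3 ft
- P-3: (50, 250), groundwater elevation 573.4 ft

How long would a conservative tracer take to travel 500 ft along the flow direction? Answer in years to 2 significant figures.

With h = a·x + b·y + c and P-1 as origin, the differences give:
  5·a + (-90)·b = -0.2
  40·a + (-15)·b = -0.1
Eliminate b (×(-15) and ×(-90), subtract): 3525·a = -6.00 → a = ∂h/∂x = -0.001702
Back-substitute: b = ∂h/∂y = +0.002128.
|∇h| = √(-0.001702² + 0.002128²) = 0.002725
Seepage velocity v = K·i/n = 0.8 × 0.002725 / 0.07 = 0.03114 ft/day.
t = 500 / 0.03114 = 1.606e+04 days = 44 years.

44 years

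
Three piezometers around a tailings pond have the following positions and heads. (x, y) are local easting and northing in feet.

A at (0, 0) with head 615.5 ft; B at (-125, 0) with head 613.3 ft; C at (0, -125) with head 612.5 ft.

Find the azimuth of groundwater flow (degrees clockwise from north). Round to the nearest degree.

∂h/∂x = (613.3 − 615.5) / (-125 − 0) = +0.01760
∂h/∂y = (612.5 − 615.5) / (-125 − 0) = +0.02400
Flow direction (−∇h) has components (-0.01760 E, -0.02400 N).
Azimuth = atan2(E, N) = atan2(-0.01760, -0.02400) = 216.3° ≈ 216°.

216°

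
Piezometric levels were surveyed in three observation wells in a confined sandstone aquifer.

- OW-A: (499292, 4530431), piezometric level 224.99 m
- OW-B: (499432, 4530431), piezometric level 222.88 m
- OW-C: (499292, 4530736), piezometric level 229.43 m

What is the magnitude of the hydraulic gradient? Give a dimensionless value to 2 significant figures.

0.021

∂h/∂x = (222.88 − 224.99) / (499432 − 499292) = -0.01507
∂h/∂y = (229.43 − 224.99) / (4530736 − 4530431) = +0.01456
|∇h| = √(-0.01507² + 0.01456²) = 0.02095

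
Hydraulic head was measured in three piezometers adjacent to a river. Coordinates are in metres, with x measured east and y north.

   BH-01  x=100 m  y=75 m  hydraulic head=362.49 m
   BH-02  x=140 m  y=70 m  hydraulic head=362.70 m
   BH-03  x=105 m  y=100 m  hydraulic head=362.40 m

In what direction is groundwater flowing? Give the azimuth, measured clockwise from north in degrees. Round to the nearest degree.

With h = a·x + b·y + c and BH-01 as origin, the differences give:
  40·a + (-5)·b = +0.21
  5·a + 25·b = -0.09
Eliminate b (×25 and ×(-5), subtract): 1025·a = 4.800 → a = ∂h/∂x = +0.004683
Back-substitute: b = ∂h/∂y = -0.004537.
Flow direction (−∇h) has components (-0.004683 E, +0.004537 N).
Azimuth = atan2(E, N) = atan2(-0.004683, +0.004537) = 314.1° ≈ 314°.

314°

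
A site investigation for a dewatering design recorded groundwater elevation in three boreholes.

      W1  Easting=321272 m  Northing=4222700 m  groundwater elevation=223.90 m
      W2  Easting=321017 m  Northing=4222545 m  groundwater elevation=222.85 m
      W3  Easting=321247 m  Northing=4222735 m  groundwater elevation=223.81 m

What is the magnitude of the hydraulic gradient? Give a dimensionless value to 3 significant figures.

0.00397

Taking W1 as reference: W2−W1 = (-255, -155, -1.05); W3−W1 = (-25, 35, -0.09).
Determinant of the coordinate differences = (-255)·35 − (-25)·(-155) = -12800.
∂h/∂x = [(-1.05)·35 − (-0.09)·(-155)] / -12800 = +0.003961
∂h/∂y = [(-255)·(-0.09) − (-25)·(-1.05)] / -12800 = +0.0002578
|∇h| = √(0.003961² + 0.0002578²) = 0.003969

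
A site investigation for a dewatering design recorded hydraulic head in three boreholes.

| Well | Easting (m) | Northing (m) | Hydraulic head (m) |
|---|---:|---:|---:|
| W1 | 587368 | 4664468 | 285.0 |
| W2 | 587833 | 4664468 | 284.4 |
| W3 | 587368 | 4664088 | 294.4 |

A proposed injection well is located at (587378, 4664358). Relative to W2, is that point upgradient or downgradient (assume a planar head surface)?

upgradient

∂h/∂x = (284.4 − 285.0) / (587833 − 587368) = -0.001290
∂h/∂y = (294.4 − 285.0) / (4664088 − 4664468) = -0.02474
Head at (587378, 4664358) = 285.0 + (-0.001290)·(10) + (-0.02474)·(-110) = 287.71 m.
That is higher than the 284.4 m at W2, so the point is upgradient.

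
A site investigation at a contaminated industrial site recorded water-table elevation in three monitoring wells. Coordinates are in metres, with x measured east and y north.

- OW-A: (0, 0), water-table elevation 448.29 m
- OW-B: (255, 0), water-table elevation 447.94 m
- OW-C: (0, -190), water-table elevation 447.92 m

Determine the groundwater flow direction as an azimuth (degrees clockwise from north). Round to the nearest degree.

∂h/∂x = (447.94 − 448.29) / (255 − 0) = -0.001373
∂h/∂y = (447.92 − 448.29) / (-190 − 0) = +0.001947
Flow direction (−∇h) has components (+0.001373 E, -0.001947 N).
Azimuth = atan2(E, N) = atan2(+0.001373, -0.001947) = 144.8° ≈ 145°.

145°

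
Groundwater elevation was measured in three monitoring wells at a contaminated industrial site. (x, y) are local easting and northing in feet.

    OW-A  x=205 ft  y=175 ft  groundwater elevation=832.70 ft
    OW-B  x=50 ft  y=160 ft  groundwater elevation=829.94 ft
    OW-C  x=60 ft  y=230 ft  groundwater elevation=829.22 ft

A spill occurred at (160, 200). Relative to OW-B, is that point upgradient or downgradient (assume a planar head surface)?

Differences from OW-A: to OW-B (Δx, Δy, Δh) = (-155, -15, -2.76); to OW-C = (-145, 55, -3.48).
Solve a·Δx + b·Δy = Δh: det = (-155)·55 − (-145)·(-15) = -10700.
∂h/∂x = [(-2.76)·55 − (-3.48)·(-15)] / -10700 = +0.01907
∂h/∂y = [(-155)·(-3.48) − (-145)·(-2.76)] / -10700 = -0.01301
Head at (160, 200) = 832.70 + (+0.01907)·(-45) + (-0.01301)·(25) = 831.52 ft.
That is higher than the 829.94 ft at OW-B, so the point is upgradient.

upgradient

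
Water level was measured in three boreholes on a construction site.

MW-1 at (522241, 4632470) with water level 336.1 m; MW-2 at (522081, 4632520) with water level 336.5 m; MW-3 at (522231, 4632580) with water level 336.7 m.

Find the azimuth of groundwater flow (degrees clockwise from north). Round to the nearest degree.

Differences from MW-1: to MW-2 (Δx, Δy, Δh) = (-160, 50, +0.4); to MW-3 = (-10, 110, +0.6).
Solve a·Δx + b·Δy = Δh: det = (-160)·110 − (-10)·50 = -17100.
∂h/∂x = [(+0.4)·110 − (+0.6)·50] / -17100 = -0.0008187
∂h/∂y = [(-160)·(+0.6) − (-10)·(+0.4)] / -17100 = +0.005380
Flow direction (−∇h) has components (+0.0008187 E, -0.005380 N).
Azimuth = atan2(E, N) = atan2(+0.0008187, -0.005380) = 171.3° ≈ 171°.

171°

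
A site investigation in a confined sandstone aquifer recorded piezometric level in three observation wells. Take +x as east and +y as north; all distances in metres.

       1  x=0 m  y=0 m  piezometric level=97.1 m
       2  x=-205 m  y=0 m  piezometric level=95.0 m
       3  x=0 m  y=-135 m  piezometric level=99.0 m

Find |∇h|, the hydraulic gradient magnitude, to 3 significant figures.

0.0174

∂h/∂x = (95.0 − 97.1) / (-205 − 0) = +0.01024
∂h/∂y = (99.0 − 97.1) / (-135 − 0) = -0.01407
|∇h| = √(0.01024² + -0.01407²) = 0.0174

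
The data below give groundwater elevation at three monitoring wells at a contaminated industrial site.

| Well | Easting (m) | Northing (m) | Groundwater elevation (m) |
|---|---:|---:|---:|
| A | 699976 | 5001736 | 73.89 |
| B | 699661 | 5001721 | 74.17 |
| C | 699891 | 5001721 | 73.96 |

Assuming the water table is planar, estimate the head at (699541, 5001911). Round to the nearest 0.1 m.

74.4 m

Taking A as reference: B−A = (-315, -15, +0.28); C−A = (-85, -15, +0.07).
Solve a·Δx + b·Δy = Δh: det = (-315)·(-15) − (-85)·(-15) = 3450.
∂h/∂x = [(+0.28)·(-15) − (+0.07)·(-15)] / 3450 = -0.0009130
∂h/∂y = [(-315)·(+0.07) − (-85)·(+0.28)] / 3450 = +0.0005072
h(699541, 5001911) = 73.89 + (-0.0009130)·(-435) + (+0.0005072)·(175) = 73.89 +0.397 +0.089 = 74.376 m.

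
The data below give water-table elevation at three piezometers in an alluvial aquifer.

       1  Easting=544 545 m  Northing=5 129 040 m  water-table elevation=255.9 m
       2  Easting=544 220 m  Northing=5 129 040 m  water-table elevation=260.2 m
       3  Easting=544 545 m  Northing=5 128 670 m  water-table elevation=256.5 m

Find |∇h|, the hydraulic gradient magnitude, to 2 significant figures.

0.013

∂h/∂x = (260.2 − 255.9) / (544220 − 544545) = -0.01323
∂h/∂y = (256.5 − 255.9) / (5128670 − 5129040) = -0.001622
|∇h| = √(-0.01323² + -0.001622²) = 0.01333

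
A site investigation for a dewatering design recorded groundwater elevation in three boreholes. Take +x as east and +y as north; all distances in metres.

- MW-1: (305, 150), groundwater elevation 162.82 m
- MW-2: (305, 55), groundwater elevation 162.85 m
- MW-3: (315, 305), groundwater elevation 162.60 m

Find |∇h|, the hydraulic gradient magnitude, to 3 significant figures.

0.0171

With h = a·x + b·y + c and MW-1 as origin, the differences give:
  0·a + (-95)·b = +0.03
  10·a + 155·b = -0.22
Eliminate b (×155 and ×(-95), subtract): 950·a = -16.250 → a = ∂h/∂x = -0.01711
Back-substitute: b = ∂h/∂y = -0.0003158.
|∇h| = √(-0.01711² + -0.0003158²) = 0.01711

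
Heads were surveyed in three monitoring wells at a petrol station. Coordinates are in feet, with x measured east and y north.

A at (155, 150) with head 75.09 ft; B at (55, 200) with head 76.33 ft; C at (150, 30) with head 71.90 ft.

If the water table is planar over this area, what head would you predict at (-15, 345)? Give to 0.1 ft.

With h = a·x + b·y + c and A as origin, the differences give:
  (-100)·a + 50·b = +1.24
  (-5)·a + (-120)·b = -3.19
Eliminate b (×(-120) and ×50, subtract): 12250·a = 10.700 → a = ∂h/∂x = +0.0008735
Back-substitute: b = ∂h/∂y = +0.02655.
h(-15, 345) = 75.09 + (+0.0008735)·(-170) + (+0.02655)·(195) = 75.09 -0.148 +5.177 = 80.118 ft.

80.1 ft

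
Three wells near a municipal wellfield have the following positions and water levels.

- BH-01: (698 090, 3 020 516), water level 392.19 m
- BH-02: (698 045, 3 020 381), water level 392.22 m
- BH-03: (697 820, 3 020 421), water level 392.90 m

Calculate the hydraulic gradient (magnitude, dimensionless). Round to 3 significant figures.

0.00298

Taking BH-01 as reference: BH-02−BH-01 = (-45, -135, +0.03); BH-03−BH-01 = (-270, -95, +0.71).
Solve a·Δx + b·Δy = Δh: det = (-45)·(-95) − (-270)·(-135) = -32175.
∂h/∂x = [(+0.03)·(-95) − (+0.71)·(-135)] / -32175 = -0.002890
∂h/∂y = [(-45)·(+0.71) − (-270)·(+0.03)] / -32175 = +0.0007413
|∇h| = √(-0.002890² + 0.0007413²) = 0.002984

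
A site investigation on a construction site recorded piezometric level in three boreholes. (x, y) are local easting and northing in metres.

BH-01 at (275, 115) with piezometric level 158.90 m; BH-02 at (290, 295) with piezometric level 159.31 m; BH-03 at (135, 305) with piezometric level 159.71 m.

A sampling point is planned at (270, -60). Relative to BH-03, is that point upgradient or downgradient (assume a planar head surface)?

downgradient

Taking BH-01 as reference: BH-02−BH-01 = (15, 180, +0.41); BH-03−BH-01 = (-140, 190, +0.81).
Determinant of the coordinate differences = 15·190 − (-140)·180 = 28050.
∂h/∂x = [(+0.41)·190 − (+0.81)·180] / 28050 = -0.002421
∂h/∂y = [15·(+0.81) − (-140)·(+0.41)] / 28050 = +0.002480
Head at (270, -60) = 158.90 + (-0.002421)·(-5) + (+0.002480)·(-175) = 158.48 m.
That is lower than the 159.71 m at BH-03, so the point is downgradient.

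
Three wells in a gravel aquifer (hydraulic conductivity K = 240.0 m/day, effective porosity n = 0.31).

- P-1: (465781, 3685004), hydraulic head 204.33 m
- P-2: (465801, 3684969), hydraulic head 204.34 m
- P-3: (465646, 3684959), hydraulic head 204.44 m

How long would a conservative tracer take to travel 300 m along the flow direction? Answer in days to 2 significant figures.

440 days

With h = a·x + b·y + c and P-1 as origin, the differences give:
  20·a + (-35)·b = +0.01
  (-135)·a + (-45)·b = +0.11
Eliminate b (×(-45) and ×(-35), subtract): -5625·a = 3.400 → a = ∂h/∂x = -0.0006044
Back-substitute: b = ∂h/∂y = -0.0006311.
|∇h| = √(-0.0006044² + -0.0006311²) = 0.0008738
Seepage velocity v = K·i/n = 240.0 × 0.0008738 / 0.31 = 0.6765 m/day.
t = 300 / 0.6765 = 443.5 days.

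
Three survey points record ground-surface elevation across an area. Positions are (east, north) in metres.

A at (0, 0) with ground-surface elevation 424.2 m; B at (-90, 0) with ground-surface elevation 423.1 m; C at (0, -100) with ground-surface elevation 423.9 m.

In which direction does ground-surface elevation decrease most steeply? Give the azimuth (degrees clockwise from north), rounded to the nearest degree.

256°

∂z/∂x = (423.1 − 424.2) / (-90 − 0) = +0.01222
∂z/∂y = (423.9 − 424.2) / (-100 − 0) = +0.003000
Steepest decrease is along −∇f: components (-0.01222 E, -0.003000 N).
Azimuth = atan2(-0.01222, -0.003000) = 256.2° ≈ 256°.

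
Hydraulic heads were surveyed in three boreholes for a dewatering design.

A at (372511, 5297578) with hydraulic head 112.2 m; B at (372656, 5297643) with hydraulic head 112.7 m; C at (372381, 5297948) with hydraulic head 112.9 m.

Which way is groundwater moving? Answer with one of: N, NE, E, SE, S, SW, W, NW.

SW

Taking A as reference: B−A = (145, 65, +0.5); C−A = (-130, 370, +0.7).
Determinant of the coordinate differences = 145·370 − (-130)·65 = 62100.
∂h/∂x = [(+0.5)·370 − (+0.7)·65] / 62100 = +0.002246
∂h/∂y = [145·(+0.7) − (-130)·(+0.5)] / 62100 = +0.002681
Flow = −∇h = (-0.002246 east, -0.002681 north), which points southwest.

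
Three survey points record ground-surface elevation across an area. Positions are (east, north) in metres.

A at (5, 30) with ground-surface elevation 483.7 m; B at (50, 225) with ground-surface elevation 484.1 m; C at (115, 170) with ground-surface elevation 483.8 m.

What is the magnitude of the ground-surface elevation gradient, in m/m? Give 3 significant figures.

Differences from A: to B (Δx, Δy, Δh) = (45, 195, +0.4); to C = (110, 140, +0.1).
Solve a·Δx + b·Δy = Δz: det = 45·140 − 110·195 = -15150.
∂z/∂x = [(+0.4)·140 − (+0.1)·195] / -15150 = -0.002409
∂z/∂y = [45·(+0.1) − 110·(+0.4)] / -15150 = +0.002607
|∇f| = √(-0.002409² + 0.002607²) = 0.00355 m/m

0.00355 m/m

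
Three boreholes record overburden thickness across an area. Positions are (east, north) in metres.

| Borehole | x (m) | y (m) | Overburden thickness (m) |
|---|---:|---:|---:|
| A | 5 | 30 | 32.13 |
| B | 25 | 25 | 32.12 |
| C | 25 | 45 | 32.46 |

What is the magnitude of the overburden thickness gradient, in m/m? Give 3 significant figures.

0.0174 m/m

With d = a·x + b·y + c and A as origin, the differences give:
  20·a + (-5)·b = -0.01
  20·a + 15·b = +0.33
Eliminate b (×15 and ×(-5), subtract): 400·a = 1.500 → a = ∂d/∂x = +0.003750
Back-substitute: b = ∂d/∂y = +0.01700.
|∇f| = √(0.003750² + 0.01700²) = 0.01741 m/m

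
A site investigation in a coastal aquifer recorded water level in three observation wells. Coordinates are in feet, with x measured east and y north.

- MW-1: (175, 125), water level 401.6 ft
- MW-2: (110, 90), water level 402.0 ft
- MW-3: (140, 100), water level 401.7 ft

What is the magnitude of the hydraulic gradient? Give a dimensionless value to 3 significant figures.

0.0248

Taking MW-1 as reference: MW-2−MW-1 = (-65, -35, +0.4); MW-3−MW-1 = (-35, -25, +0.1).
Solve a·Δx + b·Δy = Δh: det = (-65)·(-25) − (-35)·(-35) = 400.
∂h/∂x = [(+0.4)·(-25) − (+0.1)·(-35)] / 400 = -0.01625
∂h/∂y = [(-65)·(+0.1) − (-35)·(+0.4)] / 400 = +0.01875
|∇h| = √(-0.01625² + 0.01875²) = 0.02481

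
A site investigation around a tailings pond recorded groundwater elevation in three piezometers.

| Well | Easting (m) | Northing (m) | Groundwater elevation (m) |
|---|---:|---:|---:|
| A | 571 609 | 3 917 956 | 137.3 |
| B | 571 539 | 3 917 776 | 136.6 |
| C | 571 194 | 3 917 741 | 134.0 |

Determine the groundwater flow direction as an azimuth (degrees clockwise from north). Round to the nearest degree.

262°

Three-point gradient (reference A): Δ to B = (-70, -180, -0.7), Δ to C = (-415, -215, -3.3).
∂h/∂x = +0.007435, ∂h/∂y = +0.0009975 (det = -59650).
Flow direction (−∇h) has components (-0.007435 E, -0.0009975 N).
Azimuth = atan2(E, N) = atan2(-0.007435, -0.0009975) = 262.4° ≈ 262°.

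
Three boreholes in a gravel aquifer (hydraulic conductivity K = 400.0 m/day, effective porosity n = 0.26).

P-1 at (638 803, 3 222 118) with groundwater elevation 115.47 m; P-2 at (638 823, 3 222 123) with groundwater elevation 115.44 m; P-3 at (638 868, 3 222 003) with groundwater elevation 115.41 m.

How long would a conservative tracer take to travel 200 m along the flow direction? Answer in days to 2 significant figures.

89 days

Taking P-1 as reference: P-2−P-1 = (20, 5, -0.03); P-3−P-1 = (65, -115, -0.06).
Determinant of the coordinate differences = 20·(-115) − 65·5 = -2625.
∂h/∂x = [(-0.03)·(-115) − (-0.06)·5] / -2625 = -0.001429
∂h/∂y = [20·(-0.06) − 65·(-0.03)] / -2625 = -0.0002857
|∇h| = √(-0.001429² + -0.0002857²) = 0.001457
Seepage velocity v = K·i/n = 400.0 × 0.001457 / 0.26 = 2.242 m/day.
t = 200 / 2.242 = 89.21 days.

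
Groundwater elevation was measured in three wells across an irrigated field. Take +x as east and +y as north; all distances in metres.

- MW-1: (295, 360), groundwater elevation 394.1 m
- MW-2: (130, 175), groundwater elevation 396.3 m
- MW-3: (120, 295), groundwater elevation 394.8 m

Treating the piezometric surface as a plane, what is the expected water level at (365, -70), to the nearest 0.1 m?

399.5 m

Taking MW-1 as reference: MW-2−MW-1 = (-165, -185, +2.2); MW-3−MW-1 = (-175, -65, +0.7).
Solve a·Δx + b·Δy = Δh: det = (-165)·(-65) − (-175)·(-185) = -21650.
∂h/∂x = [(+2.2)·(-65) − (+0.7)·(-185)] / -21650 = +0.0006236
∂h/∂y = [(-165)·(+0.7) − (-175)·(+2.2)] / -21650 = -0.01245
h(365, -70) = 394.1 + (+0.0006236)·(70) + (-0.01245)·(-430) = 394.1 +0.044 +5.353 = 399.496 m.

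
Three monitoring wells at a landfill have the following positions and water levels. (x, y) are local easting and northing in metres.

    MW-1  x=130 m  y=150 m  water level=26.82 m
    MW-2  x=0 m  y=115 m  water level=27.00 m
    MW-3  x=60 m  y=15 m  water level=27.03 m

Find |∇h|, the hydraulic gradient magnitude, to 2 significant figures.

Differences from MW-1: to MW-2 (Δx, Δy, Δh) = (-130, -35, +0.18); to MW-3 = (-70, -135, +0.21).
Solve a·Δx + b·Δy = Δh: det = (-130)·(-135) − (-70)·(-35) = 15100.
∂h/∂x = [(+0.18)·(-135) − (+0.21)·(-35)] / 15100 = -0.001123
∂h/∂y = [(-130)·(+0.21) − (-70)·(+0.18)] / 15100 = -0.0009735
|∇h| = √(-0.001123² + -0.0009735²) = 0.001486

0.0015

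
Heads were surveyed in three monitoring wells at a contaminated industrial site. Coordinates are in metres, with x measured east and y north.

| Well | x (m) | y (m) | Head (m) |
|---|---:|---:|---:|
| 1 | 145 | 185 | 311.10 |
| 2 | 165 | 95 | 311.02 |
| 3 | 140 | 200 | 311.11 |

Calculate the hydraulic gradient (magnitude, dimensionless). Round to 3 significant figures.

With h = a·x + b·y + c and 1 as origin, the differences give:
  20·a + (-90)·b = -0.08
  (-5)·a + 15·b = +0.01
Eliminate b (×15 and ×(-90), subtract): -150·a = -0.300 → a = ∂h/∂x = +0.002000
Back-substitute: b = ∂h/∂y = +0.001333.
|∇h| = √(0.002000² + 0.001333²) = 0.002404

0.00240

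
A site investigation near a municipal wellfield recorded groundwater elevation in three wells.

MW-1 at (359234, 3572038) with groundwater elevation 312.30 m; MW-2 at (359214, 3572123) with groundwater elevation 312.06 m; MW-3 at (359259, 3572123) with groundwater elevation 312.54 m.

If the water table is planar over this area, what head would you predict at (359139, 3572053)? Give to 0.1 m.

311.3 m

With h = a·x + b·y + c and MW-1 as origin, the differences give:
  (-20)·a + 85·b = -0.24
  25·a + 85·b = +0.24
Eliminate b (×85 and ×85, subtract): -3825·a = -40.800 → a = ∂h/∂x = +0.01067
Back-substitute: b = ∂h/∂y = -0.0003137.
h(359139, 3572053) = 312.30 + (+0.01067)·(-95) + (-0.0003137)·(15) = 312.30 -1.013 -0.005 = 311.282 m.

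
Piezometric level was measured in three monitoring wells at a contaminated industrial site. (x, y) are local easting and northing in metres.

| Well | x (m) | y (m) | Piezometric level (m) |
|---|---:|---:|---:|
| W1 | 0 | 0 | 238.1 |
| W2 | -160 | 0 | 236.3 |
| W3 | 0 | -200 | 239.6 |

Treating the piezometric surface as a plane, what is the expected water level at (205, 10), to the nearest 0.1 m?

∂h/∂x = (236.3 − 238.1) / (-160 − 0) = +0.01125
∂h/∂y = (239.6 − 238.1) / (-200 − 0) = -0.007500
h(205, 10) = 238.1 + (+0.01125)·(205) + (-0.007500)·(10) = 238.1 +2.306 -0.075 = 240.331 m.

240.3 m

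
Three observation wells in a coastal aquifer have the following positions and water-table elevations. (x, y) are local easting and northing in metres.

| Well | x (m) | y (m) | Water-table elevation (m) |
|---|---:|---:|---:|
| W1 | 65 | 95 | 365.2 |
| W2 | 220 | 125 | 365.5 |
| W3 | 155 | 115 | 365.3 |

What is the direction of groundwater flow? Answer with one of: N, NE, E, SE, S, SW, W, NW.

Differences from W1: to W2 (Δx, Δy, Δh) = (155, 30, +0.3); to W3 = (90, 20, +0.1).
Determinant of the coordinate differences = 155·20 − 90·30 = 400.
∂h/∂x = [(+0.3)·20 − (+0.1)·30] / 400 = +0.007500
∂h/∂y = [155·(+0.1) − 90·(+0.3)] / 400 = -0.02875
Flow = −∇h = (-0.007500 east, +0.02875 north), which points north.

N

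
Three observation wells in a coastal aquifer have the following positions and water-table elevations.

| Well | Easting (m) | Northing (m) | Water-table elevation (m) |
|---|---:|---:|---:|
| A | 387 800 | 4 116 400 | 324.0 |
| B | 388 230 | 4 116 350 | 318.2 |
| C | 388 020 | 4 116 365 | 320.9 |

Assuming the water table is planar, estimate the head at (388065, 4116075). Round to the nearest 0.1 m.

316.3 m

Taking A as reference: B−A = (430, -50, -5.8); C−A = (220, -35, -3.1).
Determinant of the coordinate differences = 430·(-35) − 220·(-50) = -4050.
∂h/∂x = [(-5.8)·(-35) − (-3.1)·(-50)] / -4050 = -0.01185
∂h/∂y = [430·(-3.1) − 220·(-5.8)] / -4050 = +0.01407
h(388065, 4116075) = 324.0 + (-0.01185)·(265) + (+0.01407)·(-325) = 324.0 -3.141 -4.574 = 316.285 m.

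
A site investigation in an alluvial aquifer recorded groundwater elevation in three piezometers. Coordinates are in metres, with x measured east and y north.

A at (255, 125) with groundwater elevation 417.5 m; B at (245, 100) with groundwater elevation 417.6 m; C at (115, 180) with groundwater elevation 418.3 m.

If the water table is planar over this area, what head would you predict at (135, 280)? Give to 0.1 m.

Taking A as reference: B−A = (-10, -25, +0.1); C−A = (-140, 55, +0.8).
Solve a·Δx + b·Δy = Δh: det = (-10)·55 − (-140)·(-25) = -4050.
∂h/∂x = [(+0.1)·55 − (+0.8)·(-25)] / -4050 = -0.006296
∂h/∂y = [(-10)·(+0.8) − (-140)·(+0.1)] / -4050 = -0.001481
h(135, 280) = 417.5 + (-0.006296)·(-120) + (-0.001481)·(155) = 417.5 +0.756 -0.230 = 418.026 m.

418.0 m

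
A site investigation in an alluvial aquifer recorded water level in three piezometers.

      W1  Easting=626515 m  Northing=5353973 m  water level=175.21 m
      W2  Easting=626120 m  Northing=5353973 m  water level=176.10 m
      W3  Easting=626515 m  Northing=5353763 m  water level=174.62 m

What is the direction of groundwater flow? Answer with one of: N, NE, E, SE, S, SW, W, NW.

∂h/∂x = (176.10 − 175.21) / (626120 − 626515) = -0.002253
∂h/∂y = (174.62 − 175.21) / (5353763 − 5353973) = +0.002810
Flow = −∇h = (+0.002253 east, -0.002810 north), which points southeast.

SE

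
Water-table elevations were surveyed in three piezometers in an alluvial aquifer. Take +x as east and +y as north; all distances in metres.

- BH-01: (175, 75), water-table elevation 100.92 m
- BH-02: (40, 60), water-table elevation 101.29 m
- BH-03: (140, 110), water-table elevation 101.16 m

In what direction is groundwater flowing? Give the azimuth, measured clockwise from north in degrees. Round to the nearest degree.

140°

With h = a·x + b·y + c and BH-01 as origin, the differences give:
  (-135)·a + (-15)·b = +0.37
  (-35)·a + 35·b = +0.24
Eliminate b (×35 and ×(-15), subtract): -5250·a = 16.550 → a = ∂h/∂x = -0.003152
Back-substitute: b = ∂h/∂y = +0.003705.
Flow direction (−∇h) has components (+0.003152 E, -0.003705 N).
Azimuth = atan2(E, N) = atan2(+0.003152, -0.003705) = 139.6° ≈ 140°.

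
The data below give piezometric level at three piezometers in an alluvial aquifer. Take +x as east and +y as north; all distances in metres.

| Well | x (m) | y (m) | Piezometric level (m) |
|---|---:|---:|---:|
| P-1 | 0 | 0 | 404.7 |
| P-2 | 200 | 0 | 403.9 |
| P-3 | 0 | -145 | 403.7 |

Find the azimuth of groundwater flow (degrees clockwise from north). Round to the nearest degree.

150°

∂h/∂x = (403.9 − 404.7) / (200 − 0) = -0.004000
∂h/∂y = (403.7 − 404.7) / (-145 − 0) = +0.006897
Flow direction (−∇h) has components (+0.004000 E, -0.006897 N).
Azimuth = atan2(E, N) = atan2(+0.004000, -0.006897) = 149.9° ≈ 150°.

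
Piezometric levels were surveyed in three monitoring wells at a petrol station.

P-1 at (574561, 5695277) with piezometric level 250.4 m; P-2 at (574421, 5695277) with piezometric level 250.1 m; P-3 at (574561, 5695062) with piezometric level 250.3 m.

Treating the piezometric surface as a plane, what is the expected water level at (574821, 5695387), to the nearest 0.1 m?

∂h/∂x = (250.1 − 250.4) / (574421 − 574561) = +0.002143
∂h/∂y = (250.3 − 250.4) / (5695062 − 5695277) = +0.0004651
h(574821, 5695387) = 250.4 + (+0.002143)·(260) + (+0.0004651)·(110) = 250.4 +0.557 +0.051 = 251.008 m.

251.0 m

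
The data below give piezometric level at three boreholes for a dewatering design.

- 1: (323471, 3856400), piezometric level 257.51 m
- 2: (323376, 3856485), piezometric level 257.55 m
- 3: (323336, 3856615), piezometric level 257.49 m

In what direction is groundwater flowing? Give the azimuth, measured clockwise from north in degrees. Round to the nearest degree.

Differences from 1: to 2 (Δx, Δy, Δh) = (-95, 85, +0.04); to 3 = (-135, 215, -0.02).
Determinant of the coordinate differences = (-95)·215 − (-135)·85 = -8950.
∂h/∂x = [(+0.04)·215 − (-0.02)·85] / -8950 = -0.001151
∂h/∂y = [(-95)·(-0.02) − (-135)·(+0.04)] / -8950 = -0.0008156
Flow direction (−∇h) has components (+0.001151 E, +0.0008156 N).
Azimuth = atan2(E, N) = atan2(+0.001151, +0.0008156) = 54.7° ≈ 055°.

055°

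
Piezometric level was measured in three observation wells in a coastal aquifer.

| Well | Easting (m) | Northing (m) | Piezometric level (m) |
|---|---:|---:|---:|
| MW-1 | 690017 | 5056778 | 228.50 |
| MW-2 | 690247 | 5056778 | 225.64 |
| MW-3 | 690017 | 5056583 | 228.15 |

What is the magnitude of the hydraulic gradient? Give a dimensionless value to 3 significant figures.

∂h/∂x = (225.64 − 228.50) / (690247 − 690017) = -0.01243
∂h/∂y = (228.15 − 228.50) / (5056583 − 5056778) = +0.001795
|∇h| = √(-0.01243² + 0.001795²) = 0.01256

0.0126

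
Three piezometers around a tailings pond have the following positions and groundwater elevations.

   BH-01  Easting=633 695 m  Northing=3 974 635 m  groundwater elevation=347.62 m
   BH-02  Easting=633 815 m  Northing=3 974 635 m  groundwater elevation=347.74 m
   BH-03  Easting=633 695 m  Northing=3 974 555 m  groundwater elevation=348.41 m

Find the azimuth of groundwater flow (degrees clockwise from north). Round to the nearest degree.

∂h/∂x = (347.74 − 347.62) / (633815 − 633695) = +0.001000
∂h/∂y = (348.41 − 347.62) / (3974555 − 3974635) = -0.009875
Flow direction (−∇h) has components (-0.001000 E, +0.009875 N).
Azimuth = atan2(E, N) = atan2(-0.001000, +0.009875) = 354.2° ≈ 354°.

354°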